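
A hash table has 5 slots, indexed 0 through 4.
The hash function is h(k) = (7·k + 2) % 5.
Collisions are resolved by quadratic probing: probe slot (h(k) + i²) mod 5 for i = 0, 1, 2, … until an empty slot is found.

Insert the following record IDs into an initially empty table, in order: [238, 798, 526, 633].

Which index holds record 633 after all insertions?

238: h=3 → slot 3
798: h=3, probe 3,4 → slot 4
526: h=4, probe 4,0 → slot 0
633: h=3, probe 3,4,2 → slot 2
Table: [526, ., 633, 238, 798]

2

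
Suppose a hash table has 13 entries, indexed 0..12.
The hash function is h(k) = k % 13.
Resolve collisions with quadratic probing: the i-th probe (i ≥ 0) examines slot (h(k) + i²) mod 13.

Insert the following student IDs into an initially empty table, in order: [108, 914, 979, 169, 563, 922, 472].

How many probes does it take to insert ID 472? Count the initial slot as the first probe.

Insert 108: h=4, slot 4 empty -> index 4.
Insert 914: h=4, slot 4 occupied -> index 5.
Insert 979: h=4, slots 4,5 occupied -> index 8.
Insert 169: h=0, slot 0 empty -> index 0.
Insert 563: h=4, slots 4,5,8,0 occupied -> index 7.
Insert 922: h=12, slot 12 empty -> index 12.
Insert 472: h=4, slots 4,5,8,0,7 occupied -> index 3.
Table: [169, —, —, 472, 108, 914, —, 563, 979, —, —, —, 922]

6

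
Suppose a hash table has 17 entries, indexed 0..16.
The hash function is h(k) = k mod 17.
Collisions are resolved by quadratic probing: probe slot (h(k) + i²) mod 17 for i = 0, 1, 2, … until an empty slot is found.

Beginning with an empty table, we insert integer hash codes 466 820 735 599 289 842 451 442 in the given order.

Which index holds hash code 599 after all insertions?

8

466: h=7 -> slot 7
820: h=4 -> slot 4
735: h=4, probe 4,5 -> slot 5
599: h=4, probe 4,5,8 -> slot 8
289: h=0 -> slot 0
842: h=9 -> slot 9
451: h=9, probe 9,10 -> slot 10
442: h=0, probe 0,1 -> slot 1
Table: [289, 442, -, -, 820, 735, -, 466, 599, 842, 451, -, -, -, -, -, -]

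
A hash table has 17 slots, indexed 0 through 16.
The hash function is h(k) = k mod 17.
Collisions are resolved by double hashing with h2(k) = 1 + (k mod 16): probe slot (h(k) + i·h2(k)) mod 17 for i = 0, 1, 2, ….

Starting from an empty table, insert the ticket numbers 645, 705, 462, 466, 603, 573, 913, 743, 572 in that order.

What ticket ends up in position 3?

462

Insert 645: h=16, slot 16 empty → index 16.
Insert 705: h=8, slot 8 empty → index 8.
Insert 462: h=3, slot 3 empty → index 3.
Insert 466: h=7, slot 7 empty → index 7.
Insert 603: h=8, h2=12, slots 8,3 occupied → index 15.
Insert 573: h=12, slot 12 empty → index 12.
Insert 913: h=12, h2=2, slot 12 occupied → index 14.
Insert 743: h=12, h2=8, slots 12,3 occupied → index 11.
Insert 572: h=11, h2=13, slots 11,7,3,16,12,8 occupied → index 4.
Table: [—, —, —, 462, 572, —, —, 466, 705, —, —, 743, 573, —, 913, 603, 645]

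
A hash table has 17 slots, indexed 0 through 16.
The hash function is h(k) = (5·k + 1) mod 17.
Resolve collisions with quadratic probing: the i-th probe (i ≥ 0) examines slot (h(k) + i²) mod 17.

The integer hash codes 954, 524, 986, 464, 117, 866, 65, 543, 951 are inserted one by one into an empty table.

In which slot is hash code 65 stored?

954 hashes to 11; slot 11 is free => place at 11.
524 hashes to 3; slot 3 is free => place at 3.
986 hashes to 1; slot 1 is free => place at 1.
464 hashes to 9; slot 9 is free => place at 9.
117 hashes to 8; slot 8 is free => place at 8.
866 hashes to 13; slot 13 is free => place at 13.
65 hashes to 3; 3 taken => place at 4.
543 hashes to 13; 13 taken => place at 14.
951 hashes to 13; 13,14 taken => place at 0.
Table: [951, 986, ∅, 524, 65, ∅, ∅, ∅, 117, 464, ∅, 954, ∅, 866, 543, ∅, ∅]

4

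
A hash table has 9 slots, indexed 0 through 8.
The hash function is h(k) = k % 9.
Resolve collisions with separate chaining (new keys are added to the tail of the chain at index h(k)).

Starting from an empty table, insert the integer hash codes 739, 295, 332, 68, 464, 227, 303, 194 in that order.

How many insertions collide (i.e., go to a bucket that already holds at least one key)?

2

739 → bucket 1
295 → bucket 7
332 → bucket 8
68 → bucket 5
464 → bucket 5 (collision)
227 → bucket 2
303 → bucket 6
194 → bucket 5 (collision)
Final buckets:
0: —
1: 739
2: 227
3: —
4: —
5: 68 -> 464 -> 194
6: 303
7: 295
8: 332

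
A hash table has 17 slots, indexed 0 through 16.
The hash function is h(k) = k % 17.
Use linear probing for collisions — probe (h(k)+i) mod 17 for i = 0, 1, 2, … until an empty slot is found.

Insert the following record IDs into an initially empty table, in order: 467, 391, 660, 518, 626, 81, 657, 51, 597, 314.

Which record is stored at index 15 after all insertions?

467 hashes to 8; slot 8 is free => place at 8.
391 hashes to 0; slot 0 is free => place at 0.
660 hashes to 14; slot 14 is free => place at 14.
518 hashes to 8; 8 taken => place at 9.
626 hashes to 14; 14 taken => place at 15.
81 hashes to 13; slot 13 is free => place at 13.
657 hashes to 11; slot 11 is free => place at 11.
51 hashes to 0; 0 taken => place at 1.
597 hashes to 2; slot 2 is free => place at 2.
314 hashes to 8; 8,9 taken => place at 10.
Table: [391, 51, 597, ., ., ., ., ., 467, 518, 314, 657, ., 81, 660, 626, .]

626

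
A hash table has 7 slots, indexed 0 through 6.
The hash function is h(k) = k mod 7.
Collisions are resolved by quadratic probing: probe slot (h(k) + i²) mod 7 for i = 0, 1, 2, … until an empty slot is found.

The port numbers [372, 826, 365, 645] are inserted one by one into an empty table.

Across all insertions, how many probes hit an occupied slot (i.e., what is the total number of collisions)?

372 hashes to 1; slot 1 is free -> place at 1.
826 hashes to 0; slot 0 is free -> place at 0.
365 hashes to 1; 1 taken -> place at 2.
645 hashes to 1; 1,2 taken -> place at 5.
Table: [826, 372, 365, _, _, 645, _]

3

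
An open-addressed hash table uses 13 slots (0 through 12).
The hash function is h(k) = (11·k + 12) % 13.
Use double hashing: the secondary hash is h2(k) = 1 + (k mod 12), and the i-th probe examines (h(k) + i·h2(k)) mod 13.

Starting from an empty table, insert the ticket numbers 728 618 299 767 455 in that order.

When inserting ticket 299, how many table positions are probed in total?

728 hashes to 12; slot 12 is free → place at 12.
618 hashes to 11; slot 11 is free → place at 11.
299 hashes to 12, h2=12; 12,11 taken → place at 10.
767 hashes to 12, h2=12; 12,11,10 taken → place at 9.
455 hashes to 12, h2=12; 12,11,10,9 taken → place at 8.
Table: [∅, ∅, ∅, ∅, ∅, ∅, ∅, ∅, 455, 767, 299, 618, 728]

3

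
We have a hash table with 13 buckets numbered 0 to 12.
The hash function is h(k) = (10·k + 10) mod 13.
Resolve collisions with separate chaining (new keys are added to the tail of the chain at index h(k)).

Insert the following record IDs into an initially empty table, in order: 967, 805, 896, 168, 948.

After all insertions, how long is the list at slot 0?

967 → bucket 8
805 → bucket 0
896 → bucket 0 (collision)
168 → bucket 0 (collision)
948 → bucket 0 (collision)
Final buckets:
0: 805 -> 896 -> 168 -> 948
1: ∅
2: ∅
3: ∅
4: ∅
5: ∅
6: ∅
7: ∅
8: 967
9: ∅
10: ∅
11: ∅
12: ∅

4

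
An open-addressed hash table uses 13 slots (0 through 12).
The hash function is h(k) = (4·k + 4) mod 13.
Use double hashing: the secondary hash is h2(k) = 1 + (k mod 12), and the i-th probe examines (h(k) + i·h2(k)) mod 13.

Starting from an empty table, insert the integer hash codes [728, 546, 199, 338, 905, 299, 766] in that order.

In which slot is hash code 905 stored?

3

728: h=4 -> slot 4
546: h=4, h2=7, probe 4,11 -> slot 11
199: h=7 -> slot 7
338: h=4, h2=3, probe 4,7,10 -> slot 10
905: h=10, h2=6, probe 10,3 -> slot 3
299: h=4, h2=12, probe 4,3,2 -> slot 2
766: h=0 -> slot 0
Table: [766, ∅, 299, 905, 728, ∅, ∅, 199, ∅, ∅, 338, 546, ∅]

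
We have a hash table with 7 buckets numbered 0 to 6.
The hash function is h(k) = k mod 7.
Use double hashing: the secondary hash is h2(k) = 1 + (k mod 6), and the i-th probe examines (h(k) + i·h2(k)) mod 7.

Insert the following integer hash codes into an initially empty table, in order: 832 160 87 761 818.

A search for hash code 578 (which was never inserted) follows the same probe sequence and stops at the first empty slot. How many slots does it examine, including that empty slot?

Insert 832: h=6, slot 6 empty → index 6.
Insert 160: h=6, h2=5, slot 6 occupied → index 4.
Insert 87: h=3, slot 3 empty → index 3.
Insert 761: h=5, slot 5 empty → index 5.
Insert 818: h=6, h2=3, slot 6 occupied → index 2.
Table: [-, -, 818, 87, 160, 761, 832]
Lookup 578: h=4, h2=3, probe 4,0 → slot 0 empty, not found.

2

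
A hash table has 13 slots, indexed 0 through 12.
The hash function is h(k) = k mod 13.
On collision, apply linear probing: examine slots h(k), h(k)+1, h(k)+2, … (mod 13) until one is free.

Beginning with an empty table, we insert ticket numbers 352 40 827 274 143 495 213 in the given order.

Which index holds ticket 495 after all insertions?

4

352 hashes to 1; slot 1 is free → place at 1.
40 hashes to 1; 1 taken → place at 2.
827 hashes to 8; slot 8 is free → place at 8.
274 hashes to 1; 1,2 taken → place at 3.
143 hashes to 0; slot 0 is free → place at 0.
495 hashes to 1; 1,2,3 taken → place at 4.
213 hashes to 5; slot 5 is free → place at 5.
Table: [143, 352, 40, 274, 495, 213, -, -, 827, -, -, -, -]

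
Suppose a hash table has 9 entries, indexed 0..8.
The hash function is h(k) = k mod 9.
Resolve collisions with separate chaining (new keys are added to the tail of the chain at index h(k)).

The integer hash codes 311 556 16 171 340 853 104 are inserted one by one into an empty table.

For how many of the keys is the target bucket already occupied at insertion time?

4

Insert 311: h=5, bucket 5 empty -> new chain.
Insert 556: h=7, bucket 7 empty -> new chain.
Insert 16: h=7, bucket 7 nonempty -> append to chain.
Insert 171: h=0, bucket 0 empty -> new chain.
Insert 340: h=7, bucket 7 nonempty -> append to chain.
Insert 853: h=7, bucket 7 nonempty -> append to chain.
Insert 104: h=5, bucket 5 nonempty -> append to chain.
Final buckets:
0: 171
1: -
2: -
3: -
4: -
5: 311 -> 104
6: -
7: 556 -> 16 -> 340 -> 853
8: -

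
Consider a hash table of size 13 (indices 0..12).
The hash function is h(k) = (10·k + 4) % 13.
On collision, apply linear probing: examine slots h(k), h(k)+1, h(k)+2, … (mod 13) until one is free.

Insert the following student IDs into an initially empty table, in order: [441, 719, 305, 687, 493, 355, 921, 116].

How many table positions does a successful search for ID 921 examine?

441: h=7 => slot 7
719: h=5 => slot 5
305: h=12 => slot 12
687: h=10 => slot 10
493: h=7, probe 7,8 => slot 8
355: h=5, probe 5,6 => slot 6
921: h=10, probe 10,11 => slot 11
116: h=7, probe 7,8,9 => slot 9
Table: [—, —, —, —, —, 719, 355, 441, 493, 116, 687, 921, 305]
Lookup 921: h=10, probe 10,11 → found at 11.

2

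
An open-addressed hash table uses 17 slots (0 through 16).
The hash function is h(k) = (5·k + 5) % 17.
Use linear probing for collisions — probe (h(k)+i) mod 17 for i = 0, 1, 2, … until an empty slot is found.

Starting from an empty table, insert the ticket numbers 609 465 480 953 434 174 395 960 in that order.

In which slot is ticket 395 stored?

Insert 609: h=7, slot 7 empty => index 7.
Insert 465: h=1, slot 1 empty => index 1.
Insert 480: h=8, slot 8 empty => index 8.
Insert 953: h=10, slot 10 empty => index 10.
Insert 434: h=16, slot 16 empty => index 16.
Insert 174: h=8, slot 8 occupied => index 9.
Insert 395: h=8, slots 8,9,10 occupied => index 11.
Insert 960: h=11, slot 11 occupied => index 12.
Table: [., 465, ., ., ., ., ., 609, 480, 174, 953, 395, 960, ., ., ., 434]

11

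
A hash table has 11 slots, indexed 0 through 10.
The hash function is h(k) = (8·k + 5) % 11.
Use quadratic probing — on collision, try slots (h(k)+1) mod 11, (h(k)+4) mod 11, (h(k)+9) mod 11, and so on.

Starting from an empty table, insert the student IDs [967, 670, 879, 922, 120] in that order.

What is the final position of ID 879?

1

967: h=8 => slot 8
670: h=8, probe 8,9 => slot 9
879: h=8, probe 8,9,1 => slot 1
922: h=0 => slot 0
120: h=8, probe 8,9,1,6 => slot 6
Table: [922, 879, _, _, _, _, 120, _, 967, 670, _]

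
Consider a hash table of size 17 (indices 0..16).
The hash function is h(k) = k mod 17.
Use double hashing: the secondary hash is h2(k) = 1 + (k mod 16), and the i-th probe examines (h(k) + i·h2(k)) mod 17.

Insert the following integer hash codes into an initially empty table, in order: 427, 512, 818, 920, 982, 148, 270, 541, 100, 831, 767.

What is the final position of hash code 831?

10

427: h=2 -> slot 2
512: h=2, h2=1, probe 2,3 -> slot 3
818: h=2, h2=3, probe 2,5 -> slot 5
920: h=2, h2=9, probe 2,11 -> slot 11
982: h=13 -> slot 13
148: h=12 -> slot 12
270: h=15 -> slot 15
541: h=14 -> slot 14
100: h=15, h2=5, probe 15,3,8 -> slot 8
831: h=15, h2=16, probe 15,14,13,12,11,10 -> slot 10
767: h=2, h2=16, probe 2,1 -> slot 1
Table: [., 767, 427, 512, ., 818, ., ., 100, ., 831, 920, 148, 982, 541, 270, .]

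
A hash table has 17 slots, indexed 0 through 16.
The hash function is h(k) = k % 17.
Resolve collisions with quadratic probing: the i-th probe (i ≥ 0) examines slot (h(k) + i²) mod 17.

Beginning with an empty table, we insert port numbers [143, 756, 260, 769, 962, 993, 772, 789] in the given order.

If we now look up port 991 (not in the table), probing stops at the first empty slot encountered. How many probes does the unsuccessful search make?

143 hashes to 7; slot 7 is free => place at 7.
756 hashes to 8; slot 8 is free => place at 8.
260 hashes to 5; slot 5 is free => place at 5.
769 hashes to 4; slot 4 is free => place at 4.
962 hashes to 10; slot 10 is free => place at 10.
993 hashes to 7; 7,8 taken => place at 11.
772 hashes to 7; 7,8,11 taken => place at 16.
789 hashes to 7; 7,8,11,16 taken => place at 6.
Table: [_, _, _, _, 769, 260, 789, 143, 756, _, 962, 993, _, _, _, _, 772]
Lookup 991: h=5, probe 5,6,9 → slot 9 empty, not found.

3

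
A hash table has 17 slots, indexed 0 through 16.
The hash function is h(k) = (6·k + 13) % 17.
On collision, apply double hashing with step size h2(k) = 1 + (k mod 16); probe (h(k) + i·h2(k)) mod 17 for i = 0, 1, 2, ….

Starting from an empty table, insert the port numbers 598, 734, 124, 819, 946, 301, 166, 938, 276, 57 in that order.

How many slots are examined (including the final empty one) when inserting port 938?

Insert 598: h=14, slot 14 empty => index 14.
Insert 734: h=14, h2=15, slot 14 occupied => index 12.
Insert 124: h=9, slot 9 empty => index 9.
Insert 819: h=14, h2=4, slot 14 occupied => index 1.
Insert 946: h=11, slot 11 empty => index 11.
Insert 301: h=0, slot 0 empty => index 0.
Insert 166: h=6, slot 6 empty => index 6.
Insert 938: h=14, h2=11, slot 14 occupied => index 8.
Insert 276: h=3, slot 3 empty => index 3.
Insert 57: h=15, slot 15 empty => index 15.
Table: [301, 819, —, 276, —, —, 166, —, 938, 124, —, 946, 734, —, 598, 57, —]

2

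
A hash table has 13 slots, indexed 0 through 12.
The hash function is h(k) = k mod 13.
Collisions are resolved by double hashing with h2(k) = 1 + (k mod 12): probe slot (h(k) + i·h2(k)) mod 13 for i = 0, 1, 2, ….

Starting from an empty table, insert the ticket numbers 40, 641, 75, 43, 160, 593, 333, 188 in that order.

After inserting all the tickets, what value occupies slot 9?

160

40 hashes to 1; slot 1 is free => place at 1.
641 hashes to 4; slot 4 is free => place at 4.
75 hashes to 10; slot 10 is free => place at 10.
43 hashes to 4, h2=8; 4 taken => place at 12.
160 hashes to 4, h2=5; 4 taken => place at 9.
593 hashes to 8; slot 8 is free => place at 8.
333 hashes to 8, h2=10; 8 taken => place at 5.
188 hashes to 6; slot 6 is free => place at 6.
Table: [_, 40, _, _, 641, 333, 188, _, 593, 160, 75, _, 43]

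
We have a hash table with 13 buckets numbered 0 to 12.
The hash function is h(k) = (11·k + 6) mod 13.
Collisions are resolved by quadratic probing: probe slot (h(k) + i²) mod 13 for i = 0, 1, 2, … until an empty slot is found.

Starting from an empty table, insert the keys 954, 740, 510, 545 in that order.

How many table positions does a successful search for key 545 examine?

3

954: h=9 → slot 9
740: h=8 → slot 8
510: h=0 → slot 0
545: h=8, probe 8,9,12 → slot 12
Table: [510, -, -, -, -, -, -, -, 740, 954, -, -, 545]
Lookup 545: h=8, probe 8,9,12 → found at 12.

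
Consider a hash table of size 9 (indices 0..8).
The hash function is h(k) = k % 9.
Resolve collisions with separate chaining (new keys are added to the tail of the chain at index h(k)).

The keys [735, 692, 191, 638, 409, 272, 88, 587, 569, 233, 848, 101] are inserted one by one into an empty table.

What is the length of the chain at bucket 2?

Insert 735: h=6, bucket 6 empty → new chain.
Insert 692: h=8, bucket 8 empty → new chain.
Insert 191: h=2, bucket 2 empty → new chain.
Insert 638: h=8, bucket 8 nonempty → append to chain.
Insert 409: h=4, bucket 4 empty → new chain.
Insert 272: h=2, bucket 2 nonempty → append to chain.
Insert 88: h=7, bucket 7 empty → new chain.
Insert 587: h=2, bucket 2 nonempty → append to chain.
Insert 569: h=2, bucket 2 nonempty → append to chain.
Insert 233: h=8, bucket 8 nonempty → append to chain.
Insert 848: h=2, bucket 2 nonempty → append to chain.
Insert 101: h=2, bucket 2 nonempty → append to chain.
Final buckets:
0: -
1: -
2: 191 -> 272 -> 587 -> 569 -> 848 -> 101
3: -
4: 409
5: -
6: 735
7: 88
8: 692 -> 638 -> 233

6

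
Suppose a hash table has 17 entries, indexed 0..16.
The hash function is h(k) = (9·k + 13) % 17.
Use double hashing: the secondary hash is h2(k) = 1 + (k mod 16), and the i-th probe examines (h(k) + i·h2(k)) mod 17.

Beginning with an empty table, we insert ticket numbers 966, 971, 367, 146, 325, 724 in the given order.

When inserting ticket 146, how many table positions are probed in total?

2

966 hashes to 3; slot 3 is free => place at 3.
971 hashes to 14; slot 14 is free => place at 14.
367 hashes to 1; slot 1 is free => place at 1.
146 hashes to 1, h2=3; 1 taken => place at 4.
325 hashes to 14, h2=6; 14,3 taken => place at 9.
724 hashes to 1, h2=5; 1 taken => place at 6.
Table: [—, 367, —, 966, 146, —, 724, —, —, 325, —, —, —, —, 971, —, —]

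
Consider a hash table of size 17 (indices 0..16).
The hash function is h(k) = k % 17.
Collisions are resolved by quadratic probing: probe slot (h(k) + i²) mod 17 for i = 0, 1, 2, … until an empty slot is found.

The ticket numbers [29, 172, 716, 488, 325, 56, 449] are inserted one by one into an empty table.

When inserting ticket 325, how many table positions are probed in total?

29 hashes to 12; slot 12 is free -> place at 12.
172 hashes to 2; slot 2 is free -> place at 2.
716 hashes to 2; 2 taken -> place at 3.
488 hashes to 12; 12 taken -> place at 13.
325 hashes to 2; 2,3 taken -> place at 6.
56 hashes to 5; slot 5 is free -> place at 5.
449 hashes to 7; slot 7 is free -> place at 7.
Table: [., ., 172, 716, ., 56, 325, 449, ., ., ., ., 29, 488, ., ., .]

3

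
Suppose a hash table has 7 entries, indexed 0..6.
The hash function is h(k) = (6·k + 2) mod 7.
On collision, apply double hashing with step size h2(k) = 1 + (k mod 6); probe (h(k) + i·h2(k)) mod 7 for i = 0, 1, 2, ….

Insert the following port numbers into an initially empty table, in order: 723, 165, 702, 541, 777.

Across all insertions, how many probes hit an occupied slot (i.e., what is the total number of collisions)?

3

723: h=0 => slot 0
165: h=5 => slot 5
702: h=0, h2=1, probe 0,1 => slot 1
541: h=0, h2=2, probe 0,2 => slot 2
777: h=2, h2=4, probe 2,6 => slot 6
Table: [723, 702, 541, ., ., 165, 777]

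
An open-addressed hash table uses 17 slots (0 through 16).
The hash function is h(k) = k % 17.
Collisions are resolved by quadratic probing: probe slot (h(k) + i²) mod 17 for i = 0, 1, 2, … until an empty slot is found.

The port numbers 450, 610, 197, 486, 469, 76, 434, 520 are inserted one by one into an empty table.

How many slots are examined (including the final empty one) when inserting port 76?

Insert 450: h=8, slot 8 empty → index 8.
Insert 610: h=15, slot 15 empty → index 15.
Insert 197: h=10, slot 10 empty → index 10.
Insert 486: h=10, slot 10 occupied → index 11.
Insert 469: h=10, slots 10,11 occupied → index 14.
Insert 76: h=8, slot 8 occupied → index 9.
Insert 434: h=9, slots 9,10 occupied → index 13.
Insert 520: h=10, slots 10,11,14 occupied → index 2.
Table: [—, —, 520, —, —, —, —, —, 450, 76, 197, 486, —, 434, 469, 610, —]

2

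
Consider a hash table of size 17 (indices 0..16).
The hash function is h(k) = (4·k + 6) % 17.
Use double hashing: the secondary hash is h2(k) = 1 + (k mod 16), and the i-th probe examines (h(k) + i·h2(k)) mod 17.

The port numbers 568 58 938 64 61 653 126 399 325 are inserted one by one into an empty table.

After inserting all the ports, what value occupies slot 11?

58

568 hashes to 0; slot 0 is free => place at 0.
58 hashes to 0, h2=11; 0 taken => place at 11.
938 hashes to 1; slot 1 is free => place at 1.
64 hashes to 7; slot 7 is free => place at 7.
61 hashes to 12; slot 12 is free => place at 12.
653 hashes to 0, h2=14; 0 taken => place at 14.
126 hashes to 0, h2=15; 0 taken => place at 15.
399 hashes to 4; slot 4 is free => place at 4.
325 hashes to 14, h2=6; 14 taken => place at 3.
Table: [568, 938, _, 325, 399, _, _, 64, _, _, _, 58, 61, _, 653, 126, _]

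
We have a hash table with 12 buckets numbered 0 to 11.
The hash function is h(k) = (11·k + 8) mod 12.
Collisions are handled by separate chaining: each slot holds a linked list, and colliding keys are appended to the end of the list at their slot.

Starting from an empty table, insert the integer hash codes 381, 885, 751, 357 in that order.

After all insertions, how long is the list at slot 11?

381 -> bucket 11
885 -> bucket 11 (collision)
751 -> bucket 1
357 -> bucket 11 (collision)
Final buckets:
0: -
1: 751
2: -
3: -
4: -
5: -
6: -
7: -
8: -
9: -
10: -
11: 381 -> 885 -> 357

3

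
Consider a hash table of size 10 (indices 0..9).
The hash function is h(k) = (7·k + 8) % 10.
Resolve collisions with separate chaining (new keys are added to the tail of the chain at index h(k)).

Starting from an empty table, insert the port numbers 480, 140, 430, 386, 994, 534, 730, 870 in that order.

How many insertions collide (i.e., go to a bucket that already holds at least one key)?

5

Insert 480: h=8, bucket 8 empty → new chain.
Insert 140: h=8, bucket 8 nonempty → append to chain.
Insert 430: h=8, bucket 8 nonempty → append to chain.
Insert 386: h=0, bucket 0 empty → new chain.
Insert 994: h=6, bucket 6 empty → new chain.
Insert 534: h=6, bucket 6 nonempty → append to chain.
Insert 730: h=8, bucket 8 nonempty → append to chain.
Insert 870: h=8, bucket 8 nonempty → append to chain.
Final buckets:
0: 386
1: —
2: —
3: —
4: —
5: —
6: 994 -> 534
7: —
8: 480 -> 140 -> 430 -> 730 -> 870
9: —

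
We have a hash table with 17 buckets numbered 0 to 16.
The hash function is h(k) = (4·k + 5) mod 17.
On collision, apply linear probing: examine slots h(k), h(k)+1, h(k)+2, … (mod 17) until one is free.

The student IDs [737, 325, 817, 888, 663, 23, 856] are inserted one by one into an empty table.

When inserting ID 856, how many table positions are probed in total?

737: h=12 -> slot 12
325: h=13 -> slot 13
817: h=9 -> slot 9
888: h=4 -> slot 4
663: h=5 -> slot 5
23: h=12, probe 12,13,14 -> slot 14
856: h=12, probe 12,13,14,15 -> slot 15
Table: [—, —, —, —, 888, 663, —, —, —, 817, —, —, 737, 325, 23, 856, —]

4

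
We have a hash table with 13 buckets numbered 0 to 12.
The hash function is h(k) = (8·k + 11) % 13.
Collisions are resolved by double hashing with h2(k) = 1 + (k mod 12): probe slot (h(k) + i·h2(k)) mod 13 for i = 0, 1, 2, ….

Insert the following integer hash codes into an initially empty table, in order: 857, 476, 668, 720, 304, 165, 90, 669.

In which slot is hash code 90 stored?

11

857: h=3 → slot 3
476: h=10 → slot 10
668: h=12 → slot 12
720: h=12, h2=1, probe 12,0 → slot 0
304: h=12, h2=5, probe 12,4 → slot 4
165: h=5 → slot 5
90: h=3, h2=7, probe 3,10,4,11 → slot 11
669: h=7 → slot 7
Table: [720, —, —, 857, 304, 165, —, 669, —, —, 476, 90, 668]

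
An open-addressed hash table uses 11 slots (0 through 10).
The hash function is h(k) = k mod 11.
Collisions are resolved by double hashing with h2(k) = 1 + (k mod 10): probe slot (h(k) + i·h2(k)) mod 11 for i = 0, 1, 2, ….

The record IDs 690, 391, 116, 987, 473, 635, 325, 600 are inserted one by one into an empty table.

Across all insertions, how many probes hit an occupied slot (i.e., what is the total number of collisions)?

690: h=8 -> slot 8
391: h=6 -> slot 6
116: h=6, h2=7, probe 6,2 -> slot 2
987: h=8, h2=8, probe 8,5 -> slot 5
473: h=0 -> slot 0
635: h=8, h2=6, probe 8,3 -> slot 3
325: h=6, h2=6, probe 6,1 -> slot 1
600: h=6, h2=1, probe 6,7 -> slot 7
Table: [473, 325, 116, 635, _, 987, 391, 600, 690, _, _]

5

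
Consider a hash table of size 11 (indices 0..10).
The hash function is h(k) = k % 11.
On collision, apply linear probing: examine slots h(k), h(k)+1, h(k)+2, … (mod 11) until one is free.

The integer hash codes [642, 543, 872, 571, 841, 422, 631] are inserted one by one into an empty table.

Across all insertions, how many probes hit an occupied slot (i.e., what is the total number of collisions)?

Insert 642: h=4, slot 4 empty => index 4.
Insert 543: h=4, slot 4 occupied => index 5.
Insert 872: h=3, slot 3 empty => index 3.
Insert 571: h=10, slot 10 empty => index 10.
Insert 841: h=5, slot 5 occupied => index 6.
Insert 422: h=4, slots 4,5,6 occupied => index 7.
Insert 631: h=4, slots 4,5,6,7 occupied => index 8.
Table: [∅, ∅, ∅, 872, 642, 543, 841, 422, 631, ∅, 571]

9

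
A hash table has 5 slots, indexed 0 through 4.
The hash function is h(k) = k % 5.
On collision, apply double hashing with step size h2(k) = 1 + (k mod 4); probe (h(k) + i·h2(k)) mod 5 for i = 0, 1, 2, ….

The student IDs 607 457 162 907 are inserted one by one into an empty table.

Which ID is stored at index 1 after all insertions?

907

607 hashes to 2; slot 2 is free → place at 2.
457 hashes to 2, h2=2; 2 taken → place at 4.
162 hashes to 2, h2=3; 2 taken → place at 0.
907 hashes to 2, h2=4; 2 taken → place at 1.
Table: [162, 907, 607, ., 457]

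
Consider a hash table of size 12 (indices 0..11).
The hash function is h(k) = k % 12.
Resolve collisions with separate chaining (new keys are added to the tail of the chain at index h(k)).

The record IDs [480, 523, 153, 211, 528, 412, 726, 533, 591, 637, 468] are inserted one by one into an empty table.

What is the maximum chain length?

3

480 -> bucket 0
523 -> bucket 7
153 -> bucket 9
211 -> bucket 7 (collision)
528 -> bucket 0 (collision)
412 -> bucket 4
726 -> bucket 6
533 -> bucket 5
591 -> bucket 3
637 -> bucket 1
468 -> bucket 0 (collision)
Final buckets:
0: 480 -> 528 -> 468
1: 637
2: —
3: 591
4: 412
5: 533
6: 726
7: 523 -> 211
8: —
9: 153
10: —
11: —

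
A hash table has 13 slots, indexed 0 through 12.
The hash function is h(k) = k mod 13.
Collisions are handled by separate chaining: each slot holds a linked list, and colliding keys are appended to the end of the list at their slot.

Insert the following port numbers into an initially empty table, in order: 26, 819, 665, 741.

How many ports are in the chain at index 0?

3

26 -> bucket 0
819 -> bucket 0 (collision)
665 -> bucket 2
741 -> bucket 0 (collision)
Final buckets:
0: 26 -> 819 -> 741
1: ∅
2: 665
3: ∅
4: ∅
5: ∅
6: ∅
7: ∅
8: ∅
9: ∅
10: ∅
11: ∅
12: ∅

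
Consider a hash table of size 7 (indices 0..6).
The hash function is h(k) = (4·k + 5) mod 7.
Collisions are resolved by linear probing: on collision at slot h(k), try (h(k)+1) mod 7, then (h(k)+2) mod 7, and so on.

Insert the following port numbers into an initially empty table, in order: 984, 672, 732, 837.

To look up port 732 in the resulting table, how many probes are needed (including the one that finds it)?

Insert 984: h=0, slot 0 empty -> index 0.
Insert 672: h=5, slot 5 empty -> index 5.
Insert 732: h=0, slot 0 occupied -> index 1.
Insert 837: h=0, slots 0,1 occupied -> index 2.
Table: [984, 732, 837, —, —, 672, —]
Lookup 732: h=0, probe 0,1 → found at 1.

2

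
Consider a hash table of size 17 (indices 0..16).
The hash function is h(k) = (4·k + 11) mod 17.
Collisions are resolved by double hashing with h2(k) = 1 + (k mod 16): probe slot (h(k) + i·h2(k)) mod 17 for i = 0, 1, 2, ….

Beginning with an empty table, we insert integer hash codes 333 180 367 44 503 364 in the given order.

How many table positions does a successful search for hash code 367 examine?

2

333: h=0 -> slot 0
180: h=0, h2=5, probe 0,5 -> slot 5
367: h=0, h2=16, probe 0,16 -> slot 16
44: h=0, h2=13, probe 0,13 -> slot 13
503: h=0, h2=8, probe 0,8 -> slot 8
364: h=5, h2=13, probe 5,1 -> slot 1
Table: [333, 364, ∅, ∅, ∅, 180, ∅, ∅, 503, ∅, ∅, ∅, ∅, 44, ∅, ∅, 367]
Lookup 367: h=0, h2=16, probe 0,16 → found at 16.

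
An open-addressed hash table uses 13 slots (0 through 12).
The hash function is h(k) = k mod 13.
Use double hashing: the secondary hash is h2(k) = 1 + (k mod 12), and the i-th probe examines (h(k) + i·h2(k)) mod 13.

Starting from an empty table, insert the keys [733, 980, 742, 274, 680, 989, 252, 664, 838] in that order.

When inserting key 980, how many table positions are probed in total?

733 hashes to 5; slot 5 is free -> place at 5.
980 hashes to 5, h2=9; 5 taken -> place at 1.
742 hashes to 1, h2=11; 1 taken -> place at 12.
274 hashes to 1, h2=11; 1,12 taken -> place at 10.
680 hashes to 4; slot 4 is free -> place at 4.
989 hashes to 1, h2=6; 1 taken -> place at 7.
252 hashes to 5, h2=1; 5 taken -> place at 6.
664 hashes to 1, h2=5; 1,6 taken -> place at 11.
838 hashes to 6, h2=11; 6,4 taken -> place at 2.
Table: [-, 980, 838, -, 680, 733, 252, 989, -, -, 274, 664, 742]

2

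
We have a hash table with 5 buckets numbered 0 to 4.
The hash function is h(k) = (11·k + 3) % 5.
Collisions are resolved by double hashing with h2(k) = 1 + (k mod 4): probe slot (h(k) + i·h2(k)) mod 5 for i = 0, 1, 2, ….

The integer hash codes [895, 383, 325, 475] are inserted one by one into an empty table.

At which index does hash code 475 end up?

2

895 hashes to 3; slot 3 is free -> place at 3.
383 hashes to 1; slot 1 is free -> place at 1.
325 hashes to 3, h2=2; 3 taken -> place at 0.
475 hashes to 3, h2=4; 3 taken -> place at 2.
Table: [325, 383, 475, 895, —]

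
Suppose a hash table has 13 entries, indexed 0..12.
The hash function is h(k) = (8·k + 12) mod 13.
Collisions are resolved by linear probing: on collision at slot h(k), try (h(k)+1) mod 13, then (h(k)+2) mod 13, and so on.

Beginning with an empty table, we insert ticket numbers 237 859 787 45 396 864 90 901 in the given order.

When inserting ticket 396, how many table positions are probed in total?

2

237 hashes to 10; slot 10 is free => place at 10.
859 hashes to 7; slot 7 is free => place at 7.
787 hashes to 3; slot 3 is free => place at 3.
45 hashes to 8; slot 8 is free => place at 8.
396 hashes to 8; 8 taken => place at 9.
864 hashes to 8; 8,9,10 taken => place at 11.
90 hashes to 4; slot 4 is free => place at 4.
901 hashes to 5; slot 5 is free => place at 5.
Table: [—, —, —, 787, 90, 901, —, 859, 45, 396, 237, 864, —]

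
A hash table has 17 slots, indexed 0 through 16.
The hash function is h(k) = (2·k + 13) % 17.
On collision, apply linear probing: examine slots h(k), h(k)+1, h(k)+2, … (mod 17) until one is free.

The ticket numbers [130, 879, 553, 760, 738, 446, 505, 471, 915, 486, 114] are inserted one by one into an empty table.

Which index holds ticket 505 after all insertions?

6

130 hashes to 1; slot 1 is free → place at 1.
879 hashes to 3; slot 3 is free → place at 3.
553 hashes to 14; slot 14 is free → place at 14.
760 hashes to 3; 3 taken → place at 4.
738 hashes to 10; slot 10 is free → place at 10.
446 hashes to 4; 4 taken → place at 5.
505 hashes to 3; 3,4,5 taken → place at 6.
471 hashes to 3; 3,4,5,6 taken → place at 7.
915 hashes to 7; 7 taken → place at 8.
486 hashes to 16; slot 16 is free → place at 16.
114 hashes to 3; 3,4,5,6,7,8 taken → place at 9.
Table: [∅, 130, ∅, 879, 760, 446, 505, 471, 915, 114, 738, ∅, ∅, ∅, 553, ∅, 486]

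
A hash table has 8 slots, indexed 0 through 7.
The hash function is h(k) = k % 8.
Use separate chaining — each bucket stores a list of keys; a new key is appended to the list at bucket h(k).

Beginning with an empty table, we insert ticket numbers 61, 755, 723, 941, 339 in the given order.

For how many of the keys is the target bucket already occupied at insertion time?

3

61 -> bucket 5
755 -> bucket 3
723 -> bucket 3 (collision)
941 -> bucket 5 (collision)
339 -> bucket 3 (collision)
Final buckets:
0: -
1: -
2: -
3: 755 -> 723 -> 339
4: -
5: 61 -> 941
6: -
7: -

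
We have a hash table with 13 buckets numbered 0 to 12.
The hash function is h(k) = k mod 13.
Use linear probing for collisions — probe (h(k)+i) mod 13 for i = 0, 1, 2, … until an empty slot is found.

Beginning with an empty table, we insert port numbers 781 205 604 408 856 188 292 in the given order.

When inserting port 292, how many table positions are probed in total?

3

781 hashes to 1; slot 1 is free -> place at 1.
205 hashes to 10; slot 10 is free -> place at 10.
604 hashes to 6; slot 6 is free -> place at 6.
408 hashes to 5; slot 5 is free -> place at 5.
856 hashes to 11; slot 11 is free -> place at 11.
188 hashes to 6; 6 taken -> place at 7.
292 hashes to 6; 6,7 taken -> place at 8.
Table: [_, 781, _, _, _, 408, 604, 188, 292, _, 205, 856, _]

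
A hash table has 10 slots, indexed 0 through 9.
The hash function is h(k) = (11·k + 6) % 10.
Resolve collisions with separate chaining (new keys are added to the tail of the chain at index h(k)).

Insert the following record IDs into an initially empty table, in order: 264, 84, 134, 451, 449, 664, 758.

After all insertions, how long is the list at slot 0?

264 → bucket 0
84 → bucket 0 (collision)
134 → bucket 0 (collision)
451 → bucket 7
449 → bucket 5
664 → bucket 0 (collision)
758 → bucket 4
Final buckets:
0: 264 -> 84 -> 134 -> 664
1: -
2: -
3: -
4: 758
5: 449
6: -
7: 451
8: -
9: -

4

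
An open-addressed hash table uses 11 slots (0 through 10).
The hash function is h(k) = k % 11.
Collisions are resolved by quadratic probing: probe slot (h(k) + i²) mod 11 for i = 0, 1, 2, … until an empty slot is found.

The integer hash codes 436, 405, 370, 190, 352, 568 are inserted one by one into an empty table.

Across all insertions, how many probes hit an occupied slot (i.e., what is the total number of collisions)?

4

436 hashes to 7; slot 7 is free => place at 7.
405 hashes to 9; slot 9 is free => place at 9.
370 hashes to 7; 7 taken => place at 8.
190 hashes to 3; slot 3 is free => place at 3.
352 hashes to 0; slot 0 is free => place at 0.
568 hashes to 7; 7,8,0 taken => place at 5.
Table: [352, —, —, 190, —, 568, —, 436, 370, 405, —]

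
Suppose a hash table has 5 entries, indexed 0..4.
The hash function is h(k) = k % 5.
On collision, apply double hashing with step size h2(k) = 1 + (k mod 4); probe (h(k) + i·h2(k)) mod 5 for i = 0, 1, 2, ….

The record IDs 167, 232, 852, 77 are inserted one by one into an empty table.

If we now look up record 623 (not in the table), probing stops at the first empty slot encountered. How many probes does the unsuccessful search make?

4

167 hashes to 2; slot 2 is free -> place at 2.
232 hashes to 2, h2=1; 2 taken -> place at 3.
852 hashes to 2, h2=1; 2,3 taken -> place at 4.
77 hashes to 2, h2=2; 2,4 taken -> place at 1.
Table: [-, 77, 167, 232, 852]
Lookup 623: h=3, h2=4, probe 3,2,1,0 → slot 0 empty, not found.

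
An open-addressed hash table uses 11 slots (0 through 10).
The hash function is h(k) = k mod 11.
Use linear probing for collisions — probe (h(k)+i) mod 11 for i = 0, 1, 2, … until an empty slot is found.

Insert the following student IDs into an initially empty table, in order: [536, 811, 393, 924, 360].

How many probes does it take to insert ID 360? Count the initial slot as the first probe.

Insert 536: h=8, slot 8 empty → index 8.
Insert 811: h=8, slot 8 occupied → index 9.
Insert 393: h=8, slots 8,9 occupied → index 10.
Insert 924: h=0, slot 0 empty → index 0.
Insert 360: h=8, slots 8,9,10,0 occupied → index 1.
Table: [924, 360, —, —, —, —, —, —, 536, 811, 393]

5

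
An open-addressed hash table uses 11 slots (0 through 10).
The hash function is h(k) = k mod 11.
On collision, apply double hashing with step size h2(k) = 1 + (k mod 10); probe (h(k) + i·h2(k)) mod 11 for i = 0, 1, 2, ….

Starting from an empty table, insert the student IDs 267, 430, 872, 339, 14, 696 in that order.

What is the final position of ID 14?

267 hashes to 3; slot 3 is free → place at 3.
430 hashes to 1; slot 1 is free → place at 1.
872 hashes to 3, h2=3; 3 taken → place at 6.
339 hashes to 9; slot 9 is free → place at 9.
14 hashes to 3, h2=5; 3 taken → place at 8.
696 hashes to 3, h2=7; 3 taken → place at 10.
Table: [_, 430, _, 267, _, _, 872, _, 14, 339, 696]

8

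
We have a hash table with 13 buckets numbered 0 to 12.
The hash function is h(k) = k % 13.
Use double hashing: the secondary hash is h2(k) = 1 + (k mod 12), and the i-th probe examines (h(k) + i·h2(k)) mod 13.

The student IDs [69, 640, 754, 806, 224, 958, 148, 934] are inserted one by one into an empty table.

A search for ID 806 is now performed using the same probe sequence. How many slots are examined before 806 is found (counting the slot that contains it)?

3

Insert 69: h=4, slot 4 empty → index 4.
Insert 640: h=3, slot 3 empty → index 3.
Insert 754: h=0, slot 0 empty → index 0.
Insert 806: h=0, h2=3, slots 0,3 occupied → index 6.
Insert 224: h=3, h2=9, slot 3 occupied → index 12.
Insert 958: h=9, slot 9 empty → index 9.
Insert 148: h=5, slot 5 empty → index 5.
Insert 934: h=11, slot 11 empty → index 11.
Table: [754, —, —, 640, 69, 148, 806, —, —, 958, —, 934, 224]
Lookup 806: h=0, h2=3, probe 0,3,6 → found at 6.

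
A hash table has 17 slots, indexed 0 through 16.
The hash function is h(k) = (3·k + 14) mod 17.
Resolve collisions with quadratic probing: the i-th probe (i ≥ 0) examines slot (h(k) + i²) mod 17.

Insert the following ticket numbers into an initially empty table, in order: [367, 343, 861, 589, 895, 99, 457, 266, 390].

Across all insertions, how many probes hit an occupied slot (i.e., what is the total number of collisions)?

Insert 367: h=10, slot 10 empty -> index 10.
Insert 343: h=6, slot 6 empty -> index 6.
Insert 861: h=13, slot 13 empty -> index 13.
Insert 589: h=13, slot 13 occupied -> index 14.
Insert 895: h=13, slots 13,14 occupied -> index 0.
Insert 99: h=5, slot 5 empty -> index 5.
Insert 457: h=8, slot 8 empty -> index 8.
Insert 266: h=13, slots 13,14,0,5 occupied -> index 12.
Insert 390: h=11, slot 11 empty -> index 11.
Table: [895, -, -, -, -, 99, 343, -, 457, -, 367, 390, 266, 861, 589, -, -]

7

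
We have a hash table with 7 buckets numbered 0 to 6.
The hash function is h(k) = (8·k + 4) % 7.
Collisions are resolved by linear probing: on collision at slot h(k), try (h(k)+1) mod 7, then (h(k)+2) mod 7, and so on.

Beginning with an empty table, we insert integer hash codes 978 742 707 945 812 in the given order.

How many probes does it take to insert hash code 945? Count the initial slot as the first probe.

Insert 978: h=2, slot 2 empty => index 2.
Insert 742: h=4, slot 4 empty => index 4.
Insert 707: h=4, slot 4 occupied => index 5.
Insert 945: h=4, slots 4,5 occupied => index 6.
Insert 812: h=4, slots 4,5,6 occupied => index 0.
Table: [812, ∅, 978, ∅, 742, 707, 945]

3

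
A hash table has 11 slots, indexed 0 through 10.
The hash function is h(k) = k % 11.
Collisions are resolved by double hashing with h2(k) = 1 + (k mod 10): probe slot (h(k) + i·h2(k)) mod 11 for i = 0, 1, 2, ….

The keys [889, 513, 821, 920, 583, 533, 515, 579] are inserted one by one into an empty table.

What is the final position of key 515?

10

889: h=9 -> slot 9
513: h=7 -> slot 7
821: h=7, h2=2, probe 7,9,0 -> slot 0
920: h=7, h2=1, probe 7,8 -> slot 8
583: h=0, h2=4, probe 0,4 -> slot 4
533: h=5 -> slot 5
515: h=9, h2=6, probe 9,4,10 -> slot 10
579: h=7, h2=10, probe 7,6 -> slot 6
Table: [821, —, —, —, 583, 533, 579, 513, 920, 889, 515]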